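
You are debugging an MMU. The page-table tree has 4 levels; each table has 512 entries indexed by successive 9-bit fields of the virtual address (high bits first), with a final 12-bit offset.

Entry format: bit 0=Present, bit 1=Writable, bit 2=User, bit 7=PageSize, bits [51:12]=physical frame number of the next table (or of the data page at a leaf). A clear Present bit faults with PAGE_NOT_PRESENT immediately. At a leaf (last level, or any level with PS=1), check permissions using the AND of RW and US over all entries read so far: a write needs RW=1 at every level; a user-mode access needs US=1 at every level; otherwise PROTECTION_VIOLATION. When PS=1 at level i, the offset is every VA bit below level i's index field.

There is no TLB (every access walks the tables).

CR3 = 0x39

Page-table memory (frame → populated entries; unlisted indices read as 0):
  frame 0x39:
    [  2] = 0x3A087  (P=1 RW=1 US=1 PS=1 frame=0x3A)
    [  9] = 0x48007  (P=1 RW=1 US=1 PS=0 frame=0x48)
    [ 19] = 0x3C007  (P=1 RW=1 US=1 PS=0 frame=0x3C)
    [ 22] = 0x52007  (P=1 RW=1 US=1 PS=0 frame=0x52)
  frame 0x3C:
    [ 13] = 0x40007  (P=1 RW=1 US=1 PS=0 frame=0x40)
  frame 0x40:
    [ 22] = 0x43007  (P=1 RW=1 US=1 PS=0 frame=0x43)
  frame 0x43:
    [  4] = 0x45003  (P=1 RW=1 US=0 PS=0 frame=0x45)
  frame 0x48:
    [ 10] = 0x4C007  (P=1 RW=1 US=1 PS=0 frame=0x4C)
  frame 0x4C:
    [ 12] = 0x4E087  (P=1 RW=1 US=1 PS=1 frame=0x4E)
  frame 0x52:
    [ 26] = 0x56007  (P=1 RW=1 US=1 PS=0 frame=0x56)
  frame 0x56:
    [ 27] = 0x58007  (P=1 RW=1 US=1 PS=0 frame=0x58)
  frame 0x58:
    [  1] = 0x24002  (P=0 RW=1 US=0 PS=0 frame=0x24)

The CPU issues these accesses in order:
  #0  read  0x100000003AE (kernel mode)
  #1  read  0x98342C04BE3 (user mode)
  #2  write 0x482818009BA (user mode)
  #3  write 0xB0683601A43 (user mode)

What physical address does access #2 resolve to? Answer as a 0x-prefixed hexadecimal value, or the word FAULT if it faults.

Per-access translation:
#0 VA=0x100000003AE (r,kernel):
  lvl0: tbl 0x39, slot 2 ⇒ 0x3A087 (P1/RW1/US1/PS1)
  → PA=0x3A3AE (huge @L0)  (1 entries read)
#1 VA=0x98342C04BE3 (r,user):
  lvl0: tbl 0x39, slot 19 ⇒ 0x3C007 (P1/RW1/US1/PS0)
  lvl1: tbl 0x3C, slot 13 ⇒ 0x40007 (P1/RW1/US1/PS0)
  lvl2: tbl 0x40, slot 22 ⇒ 0x43007 (P1/RW1/US1/PS0)
  lvl3: tbl 0x43, slot 4 ⇒ 0x45003 (P1/RW1/US0/PS0)
  ✗ PROTECTION_VIOLATION  [4 reads]
#2 VA=0x482818009BA (w,user):
  lvl0: tbl 0x39, slot 9 ⇒ 0x48007 (P1/RW1/US1/PS0)
  lvl1: tbl 0x48, slot 10 ⇒ 0x4C007 (P1/RW1/US1/PS0)
  lvl2: tbl 0x4C, slot 12 ⇒ 0x4E087 (P1/RW1/US1/PS1)
  → PA=0x4E9BA (huge @L2)  (3 entries read)
#3 VA=0xB0683601A43 (w,user):
  lvl0: tbl 0x39, slot 22 ⇒ 0x52007 (P1/RW1/US1/PS0)
  lvl1: tbl 0x52, slot 26 ⇒ 0x56007 (P1/RW1/US1/PS0)
  lvl2: tbl 0x56, slot 27 ⇒ 0x58007 (P1/RW1/US1/PS0)
  lvl3: tbl 0x58, slot 1 ⇒ 0x24002 (P0/RW1/US0/PS0)
  ✗ PAGE_NOT_PRESENT  [4 reads]

Access #2 PA: 0x4E9BA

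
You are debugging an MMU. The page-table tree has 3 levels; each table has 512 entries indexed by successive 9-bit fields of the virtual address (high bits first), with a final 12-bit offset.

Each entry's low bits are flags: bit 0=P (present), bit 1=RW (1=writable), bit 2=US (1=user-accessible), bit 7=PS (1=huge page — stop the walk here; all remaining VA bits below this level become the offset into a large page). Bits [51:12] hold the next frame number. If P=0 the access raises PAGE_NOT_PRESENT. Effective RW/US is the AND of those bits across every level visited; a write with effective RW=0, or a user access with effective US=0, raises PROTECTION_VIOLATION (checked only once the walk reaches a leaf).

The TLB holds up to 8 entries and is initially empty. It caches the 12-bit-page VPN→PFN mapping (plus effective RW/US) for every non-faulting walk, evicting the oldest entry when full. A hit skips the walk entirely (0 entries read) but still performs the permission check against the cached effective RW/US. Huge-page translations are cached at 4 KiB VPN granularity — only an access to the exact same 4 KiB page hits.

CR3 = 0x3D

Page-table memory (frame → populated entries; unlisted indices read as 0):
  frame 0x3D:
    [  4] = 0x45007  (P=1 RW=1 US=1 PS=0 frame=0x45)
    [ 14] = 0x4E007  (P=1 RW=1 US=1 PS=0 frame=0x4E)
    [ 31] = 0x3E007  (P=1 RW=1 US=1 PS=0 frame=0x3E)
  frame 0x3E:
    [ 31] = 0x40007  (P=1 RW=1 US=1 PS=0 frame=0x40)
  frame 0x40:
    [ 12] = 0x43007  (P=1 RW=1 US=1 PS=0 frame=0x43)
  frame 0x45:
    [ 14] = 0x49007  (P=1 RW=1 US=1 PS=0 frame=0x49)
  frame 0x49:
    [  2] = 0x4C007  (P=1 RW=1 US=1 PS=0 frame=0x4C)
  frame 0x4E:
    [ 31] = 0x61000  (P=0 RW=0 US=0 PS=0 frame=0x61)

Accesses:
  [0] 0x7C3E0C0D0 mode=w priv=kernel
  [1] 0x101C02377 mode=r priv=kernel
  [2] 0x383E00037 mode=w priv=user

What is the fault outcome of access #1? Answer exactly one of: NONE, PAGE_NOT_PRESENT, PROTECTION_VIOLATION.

Per-access translation:
#0 VA=0x7C3E0C0D0 (w,kernel):
  [0] read 0x3D idx=31: raw=0x3E007 flags P=1 W=1 U=1 S=0
  [1] read 0x3E idx=31: raw=0x40007 flags P=1 W=1 U=1 S=0
  [2] read 0x40 idx=12: raw=0x43007 flags P=1 W=1 U=1 S=0
  ⇒ phys 0x430D0  [3 reads]
#1 VA=0x101C02377 (r,kernel):
  [0] read 0x3D idx=4: raw=0x45007 flags P=1 W=1 U=1 S=0
  [1] read 0x45 idx=14: raw=0x49007 flags P=1 W=1 U=1 S=0
  [2] read 0x49 idx=2: raw=0x4C007 flags P=1 W=1 U=1 S=0
  ⇒ phys 0x4C377  [3 reads]
#2 VA=0x383E00037 (w,user):
  [0] read 0x3D idx=14: raw=0x4E007 flags P=1 W=1 U=1 S=0
  [1] read 0x4E idx=31: raw=0x61000 flags P=0 W=0 U=0 S=0
  ✗ PAGE_NOT_PRESENT  [2 reads]

Access #1 fault: NONE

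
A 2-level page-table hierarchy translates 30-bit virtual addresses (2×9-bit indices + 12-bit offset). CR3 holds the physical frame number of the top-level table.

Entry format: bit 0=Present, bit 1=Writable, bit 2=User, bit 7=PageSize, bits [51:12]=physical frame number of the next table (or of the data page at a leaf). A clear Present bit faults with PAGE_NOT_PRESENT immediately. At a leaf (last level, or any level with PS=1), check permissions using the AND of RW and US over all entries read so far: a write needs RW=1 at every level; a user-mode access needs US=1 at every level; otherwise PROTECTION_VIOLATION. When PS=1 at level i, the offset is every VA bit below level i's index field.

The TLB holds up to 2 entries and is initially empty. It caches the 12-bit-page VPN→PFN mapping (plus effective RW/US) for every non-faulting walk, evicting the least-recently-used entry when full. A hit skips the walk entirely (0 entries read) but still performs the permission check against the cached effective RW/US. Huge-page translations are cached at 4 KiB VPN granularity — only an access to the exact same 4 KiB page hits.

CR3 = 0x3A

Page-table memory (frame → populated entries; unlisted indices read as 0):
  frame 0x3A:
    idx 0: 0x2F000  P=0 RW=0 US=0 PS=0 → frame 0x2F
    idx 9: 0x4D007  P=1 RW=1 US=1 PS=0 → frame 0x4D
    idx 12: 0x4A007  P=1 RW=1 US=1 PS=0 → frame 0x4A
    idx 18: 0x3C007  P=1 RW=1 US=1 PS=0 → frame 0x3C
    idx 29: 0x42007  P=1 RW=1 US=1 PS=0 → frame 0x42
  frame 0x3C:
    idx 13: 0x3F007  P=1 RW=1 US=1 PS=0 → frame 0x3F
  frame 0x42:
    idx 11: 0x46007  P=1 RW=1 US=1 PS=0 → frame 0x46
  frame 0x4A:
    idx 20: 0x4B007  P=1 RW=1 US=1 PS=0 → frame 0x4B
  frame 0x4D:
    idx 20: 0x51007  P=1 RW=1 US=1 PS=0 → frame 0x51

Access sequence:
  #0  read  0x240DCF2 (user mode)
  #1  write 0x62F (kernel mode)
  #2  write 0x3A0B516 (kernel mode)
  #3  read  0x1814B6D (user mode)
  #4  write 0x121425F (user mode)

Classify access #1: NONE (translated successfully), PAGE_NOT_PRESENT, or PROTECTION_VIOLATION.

Walk each access:
#0 VA=0x240DCF2 (r,user):
  L0: frame=0x3A idx=18 entry=0x3C007 [P=1 RW=1 US=1 PS=0]
  L1: frame=0x3C idx=13 entry=0x3F007 [P=1 RW=1 US=1 PS=0]
  → PA=0x3FCF2  (2 entries read)
#1 VA=0x62F (w,kernel):
  L0: frame=0x3A idx=0 entry=0x2F000 [P=0 RW=0 US=0 PS=0]
  ⇒ fault: PAGE_NOT_PRESENT  — 1 lookups
#2 VA=0x3A0B516 (w,kernel):
  L0: frame=0x3A idx=29 entry=0x42007 [P=1 RW=1 US=1 PS=0]
  L1: frame=0x42 idx=11 entry=0x46007 [P=1 RW=1 US=1 PS=0]
  → PA=0x46516  (2 entries read)
#3 VA=0x1814B6D (r,user):
  L0: frame=0x3A idx=12 entry=0x4A007 [P=1 RW=1 US=1 PS=0]
  L1: frame=0x4A idx=20 entry=0x4B007 [P=1 RW=1 US=1 PS=0]
  → PA=0x4BB6D  (2 entries read)
#4 VA=0x121425F (w,user):
  L0: frame=0x3A idx=9 entry=0x4D007 [P=1 RW=1 US=1 PS=0]
  L1: frame=0x4D idx=20 entry=0x51007 [P=1 RW=1 US=1 PS=0]
  → PA=0x5125F  (2 entries read)

Access #1 fault: PAGE_NOT_PRESENT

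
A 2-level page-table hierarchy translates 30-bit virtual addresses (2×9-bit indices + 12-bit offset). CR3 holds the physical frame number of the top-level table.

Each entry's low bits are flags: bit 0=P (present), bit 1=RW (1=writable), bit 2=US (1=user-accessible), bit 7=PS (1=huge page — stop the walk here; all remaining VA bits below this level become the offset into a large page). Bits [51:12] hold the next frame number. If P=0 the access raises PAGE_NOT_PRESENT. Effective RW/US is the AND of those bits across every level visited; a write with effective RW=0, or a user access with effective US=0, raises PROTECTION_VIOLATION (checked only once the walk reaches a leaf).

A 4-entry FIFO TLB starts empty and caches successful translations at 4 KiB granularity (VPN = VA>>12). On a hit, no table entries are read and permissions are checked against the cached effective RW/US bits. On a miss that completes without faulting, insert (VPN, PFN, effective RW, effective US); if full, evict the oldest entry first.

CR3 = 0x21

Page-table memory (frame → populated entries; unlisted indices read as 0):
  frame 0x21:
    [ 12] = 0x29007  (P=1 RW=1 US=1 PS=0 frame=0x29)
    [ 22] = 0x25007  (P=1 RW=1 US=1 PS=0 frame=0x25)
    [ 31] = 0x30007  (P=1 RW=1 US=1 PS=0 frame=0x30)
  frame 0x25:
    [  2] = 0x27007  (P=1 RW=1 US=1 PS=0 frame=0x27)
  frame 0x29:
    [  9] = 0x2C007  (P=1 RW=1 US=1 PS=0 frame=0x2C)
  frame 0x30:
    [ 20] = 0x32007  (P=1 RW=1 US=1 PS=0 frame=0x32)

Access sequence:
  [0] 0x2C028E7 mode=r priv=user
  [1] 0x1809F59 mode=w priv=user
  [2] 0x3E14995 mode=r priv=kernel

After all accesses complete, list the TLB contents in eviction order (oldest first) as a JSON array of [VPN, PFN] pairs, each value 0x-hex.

Trace:
#0 VA=0x2C028E7 (r,user):
  L0 @0x21[22] → 0x25007  P=1,RW=1,US=1,PS=0
  L1 @0x25[2] → 0x27007  P=1,RW=1,US=1,PS=0
  ✓ 0x278E7  — 2 lookups
#1 VA=0x1809F59 (w,user):
  L0 @0x21[12] → 0x29007  P=1,RW=1,US=1,PS=0
  L1 @0x29[9] → 0x2C007  P=1,RW=1,US=1,PS=0
  ✓ 0x2CF59  — 2 lookups
#2 VA=0x3E14995 (r,kernel):
  L0 @0x21[31] → 0x30007  P=1,RW=1,US=1,PS=0
  L1 @0x30[20] → 0x32007  P=1,RW=1,US=1,PS=0
  ✓ 0x32995  — 2 lookups

TLB: [["0x2C02", "0x27"], ["0x1809", "0x2C"], ["0x3E14", "0x32"]]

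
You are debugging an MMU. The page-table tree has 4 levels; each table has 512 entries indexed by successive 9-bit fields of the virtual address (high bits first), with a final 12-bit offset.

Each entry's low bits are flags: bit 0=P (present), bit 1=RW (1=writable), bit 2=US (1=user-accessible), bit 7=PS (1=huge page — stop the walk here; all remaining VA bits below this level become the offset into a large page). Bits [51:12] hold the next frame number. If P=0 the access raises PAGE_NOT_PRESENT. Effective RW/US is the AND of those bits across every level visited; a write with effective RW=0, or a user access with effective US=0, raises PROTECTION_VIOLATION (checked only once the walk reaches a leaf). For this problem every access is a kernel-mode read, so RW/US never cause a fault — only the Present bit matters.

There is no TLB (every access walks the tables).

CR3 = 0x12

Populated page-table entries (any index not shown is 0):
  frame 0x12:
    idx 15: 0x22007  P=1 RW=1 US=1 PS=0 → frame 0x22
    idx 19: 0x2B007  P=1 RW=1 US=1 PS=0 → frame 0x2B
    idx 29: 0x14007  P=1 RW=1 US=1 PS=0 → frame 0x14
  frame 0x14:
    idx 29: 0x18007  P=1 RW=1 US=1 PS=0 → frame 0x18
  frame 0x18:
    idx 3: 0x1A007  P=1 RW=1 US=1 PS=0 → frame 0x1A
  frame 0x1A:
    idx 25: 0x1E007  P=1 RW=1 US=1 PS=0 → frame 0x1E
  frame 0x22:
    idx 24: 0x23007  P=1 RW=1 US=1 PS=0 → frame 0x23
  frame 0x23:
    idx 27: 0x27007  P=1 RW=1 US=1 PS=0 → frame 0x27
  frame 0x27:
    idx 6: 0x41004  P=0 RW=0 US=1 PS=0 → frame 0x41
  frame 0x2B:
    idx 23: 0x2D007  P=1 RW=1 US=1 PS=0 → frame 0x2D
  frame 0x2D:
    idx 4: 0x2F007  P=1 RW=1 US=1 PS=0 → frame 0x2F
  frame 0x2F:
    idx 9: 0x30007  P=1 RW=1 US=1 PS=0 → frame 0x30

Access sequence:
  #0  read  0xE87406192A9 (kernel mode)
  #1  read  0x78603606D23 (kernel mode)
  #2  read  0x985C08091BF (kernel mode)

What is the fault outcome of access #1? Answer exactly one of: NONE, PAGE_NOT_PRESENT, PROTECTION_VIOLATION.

Per-access translation:
#0 VA=0xE87406192A9 (r,kernel):
  lvl0: tbl 0x12, slot 29 ⇒ 0x14007 (P1/RW1/US1/PS0)
  lvl1: tbl 0x14, slot 29 ⇒ 0x18007 (P1/RW1/US1/PS0)
  lvl2: tbl 0x18, slot 3 ⇒ 0x1A007 (P1/RW1/US1/PS0)
  lvl3: tbl 0x1A, slot 25 ⇒ 0x1E007 (P1/RW1/US1/PS0)
  ⇒ phys 0x1E2A9  [4 reads]
#1 VA=0x78603606D23 (r,kernel):
  lvl0: tbl 0x12, slot 15 ⇒ 0x22007 (P1/RW1/US1/PS0)
  lvl1: tbl 0x22, slot 24 ⇒ 0x23007 (P1/RW1/US1/PS0)
  lvl2: tbl 0x23, slot 27 ⇒ 0x27007 (P1/RW1/US1/PS0)
  lvl3: tbl 0x27, slot 6 ⇒ 0x41004 (P0/RW0/US1/PS0)
  ⇒ fault: PAGE_NOT_PRESENT  — 4 lookups
#2 VA=0x985C08091BF (r,kernel):
  lvl0: tbl 0x12, slot 19 ⇒ 0x2B007 (P1/RW1/US1/PS0)
  lvl1: tbl 0x2B, slot 23 ⇒ 0x2D007 (P1/RW1/US1/PS0)
  lvl2: tbl 0x2D, slot 4 ⇒ 0x2F007 (P1/RW1/US1/PS0)
  lvl3: tbl 0x2F, slot 9 ⇒ 0x30007 (P1/RW1/US1/PS0)
  ⇒ phys 0x301BF  [4 reads]

Access #1 fault: PAGE_NOT_PRESENT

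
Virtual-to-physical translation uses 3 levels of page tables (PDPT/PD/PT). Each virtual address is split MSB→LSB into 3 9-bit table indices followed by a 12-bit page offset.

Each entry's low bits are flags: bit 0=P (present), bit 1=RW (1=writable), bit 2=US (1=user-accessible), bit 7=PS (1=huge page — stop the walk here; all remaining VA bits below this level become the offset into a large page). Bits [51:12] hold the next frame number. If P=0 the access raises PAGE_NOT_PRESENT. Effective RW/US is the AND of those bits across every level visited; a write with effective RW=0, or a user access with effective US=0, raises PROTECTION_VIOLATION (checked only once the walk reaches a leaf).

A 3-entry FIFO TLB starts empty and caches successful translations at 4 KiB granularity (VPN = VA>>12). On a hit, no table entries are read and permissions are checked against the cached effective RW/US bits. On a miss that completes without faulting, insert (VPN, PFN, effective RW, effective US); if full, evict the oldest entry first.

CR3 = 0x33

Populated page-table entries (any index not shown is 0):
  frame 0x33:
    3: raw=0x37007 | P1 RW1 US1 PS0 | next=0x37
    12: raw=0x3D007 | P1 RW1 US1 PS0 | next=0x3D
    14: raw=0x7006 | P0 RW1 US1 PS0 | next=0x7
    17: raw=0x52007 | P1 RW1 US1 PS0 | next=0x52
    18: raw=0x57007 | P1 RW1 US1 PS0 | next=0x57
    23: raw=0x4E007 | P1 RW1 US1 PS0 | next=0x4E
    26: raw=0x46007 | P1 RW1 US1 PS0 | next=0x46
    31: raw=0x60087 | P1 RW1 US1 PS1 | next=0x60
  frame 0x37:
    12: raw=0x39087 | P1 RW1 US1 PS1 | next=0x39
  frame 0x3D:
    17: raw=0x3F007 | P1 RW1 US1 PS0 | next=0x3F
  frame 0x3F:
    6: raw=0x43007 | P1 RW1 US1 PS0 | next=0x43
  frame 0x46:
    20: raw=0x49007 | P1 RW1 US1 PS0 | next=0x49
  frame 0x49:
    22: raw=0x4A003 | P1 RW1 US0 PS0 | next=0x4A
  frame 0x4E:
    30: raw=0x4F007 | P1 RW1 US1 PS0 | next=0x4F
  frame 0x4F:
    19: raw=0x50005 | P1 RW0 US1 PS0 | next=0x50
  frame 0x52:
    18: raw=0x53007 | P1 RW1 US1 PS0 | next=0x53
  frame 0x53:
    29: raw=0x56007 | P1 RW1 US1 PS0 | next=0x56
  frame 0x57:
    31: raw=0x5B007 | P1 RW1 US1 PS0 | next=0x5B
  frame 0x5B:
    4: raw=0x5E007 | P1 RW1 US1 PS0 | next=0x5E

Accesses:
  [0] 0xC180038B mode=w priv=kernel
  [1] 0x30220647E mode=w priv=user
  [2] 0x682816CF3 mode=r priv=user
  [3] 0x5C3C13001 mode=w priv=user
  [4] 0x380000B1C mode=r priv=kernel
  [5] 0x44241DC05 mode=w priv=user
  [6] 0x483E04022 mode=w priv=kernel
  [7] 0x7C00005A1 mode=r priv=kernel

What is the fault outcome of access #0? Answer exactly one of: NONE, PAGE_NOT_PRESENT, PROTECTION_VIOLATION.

Walk each access:
#0 VA=0xC180038B (w,kernel):
  L0 @0x33[3] → 0x37007  P=1,RW=1,US=1,PS=0
  L1 @0x37[12] → 0x39087  P=1,RW=1,US=1,PS=1
  ⇒ phys 0x3938B (huge @L1)  [2 reads]
#1 VA=0x30220647E (w,user):
  L0 @0x33[12] → 0x3D007  P=1,RW=1,US=1,PS=0
  L1 @0x3D[17] → 0x3F007  P=1,RW=1,US=1,PS=0
  L2 @0x3F[6] → 0x43007  P=1,RW=1,US=1,PS=0
  ⇒ phys 0x4347E  [3 reads]
#2 VA=0x682816CF3 (r,user):
  L0 @0x33[26] → 0x46007  P=1,RW=1,US=1,PS=0
  L1 @0x46[20] → 0x49007  P=1,RW=1,US=1,PS=0
  L2 @0x49[22] → 0x4A003  P=1,RW=1,US=0,PS=0
  → PROTECTION_VIOLATION  (3 entries read)
#3 VA=0x5C3C13001 (w,user):
  L0 @0x33[23] → 0x4E007  P=1,RW=1,US=1,PS=0
  L1 @0x4E[30] → 0x4F007  P=1,RW=1,US=1,PS=0
  L2 @0x4F[19] → 0x50005  P=1,RW=0,US=1,PS=0
  → PROTECTION_VIOLATION  (3 entries read)
#4 VA=0x380000B1C (r,kernel):
  L0 @0x33[14] → 0x7006  P=0,RW=1,US=1,PS=0
  → PAGE_NOT_PRESENT  (1 entries read)
#5 VA=0x44241DC05 (w,user):
  L0 @0x33[17] → 0x52007  P=1,RW=1,US=1,PS=0
  L1 @0x52[18] → 0x53007  P=1,RW=1,US=1,PS=0
  L2 @0x53[29] → 0x56007  P=1,RW=1,US=1,PS=0
  ⇒ phys 0x56C05  [3 reads]
#6 VA=0x483E04022 (w,kernel):
  L0 @0x33[18] → 0x57007  P=1,RW=1,US=1,PS=0
  L1 @0x57[31] → 0x5B007  P=1,RW=1,US=1,PS=0
  L2 @0x5B[4] → 0x5E007  P=1,RW=1,US=1,PS=0
  ⇒ phys 0x5E022  [3 reads]
#7 VA=0x7C00005A1 (r,kernel):
  L0 @0x33[31] → 0x60087  P=1,RW=1,US=1,PS=1
  ⇒ phys 0x605A1 (huge @L0)  [1 reads]

Access #0 fault: NONE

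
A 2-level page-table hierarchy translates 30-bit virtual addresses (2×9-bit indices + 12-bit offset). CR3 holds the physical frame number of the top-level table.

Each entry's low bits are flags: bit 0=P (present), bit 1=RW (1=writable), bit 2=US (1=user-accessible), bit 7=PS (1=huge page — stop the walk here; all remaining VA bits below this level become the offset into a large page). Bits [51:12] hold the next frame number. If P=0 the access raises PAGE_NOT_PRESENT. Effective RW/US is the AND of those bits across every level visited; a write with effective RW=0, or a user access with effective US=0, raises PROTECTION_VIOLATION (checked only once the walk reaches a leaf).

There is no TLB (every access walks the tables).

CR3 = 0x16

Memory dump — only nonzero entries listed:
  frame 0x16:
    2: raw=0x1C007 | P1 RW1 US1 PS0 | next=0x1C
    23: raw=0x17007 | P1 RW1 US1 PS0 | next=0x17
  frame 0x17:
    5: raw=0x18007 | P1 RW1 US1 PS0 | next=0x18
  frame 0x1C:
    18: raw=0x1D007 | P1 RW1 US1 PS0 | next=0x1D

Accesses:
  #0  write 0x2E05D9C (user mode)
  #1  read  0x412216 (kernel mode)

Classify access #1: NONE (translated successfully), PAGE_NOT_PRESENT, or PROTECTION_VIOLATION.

Per-access translation:
#0 VA=0x2E05D9C (w,user):
  lvl0: tbl 0x16, slot 23 ⇒ 0x17007 (P1/RW1/US1/PS0)
  lvl1: tbl 0x17, slot 5 ⇒ 0x18007 (P1/RW1/US1/PS0)
  ✓ 0x18D9C  — 2 lookups
#1 VA=0x412216 (r,kernel):
  lvl0: tbl 0x16, slot 2 ⇒ 0x1C007 (P1/RW1/US1/PS0)
  lvl1: tbl 0x1C, slot 18 ⇒ 0x1D007 (P1/RW1/US1/PS0)
  ✓ 0x1D216  — 2 lookups

Access #1 fault: NONE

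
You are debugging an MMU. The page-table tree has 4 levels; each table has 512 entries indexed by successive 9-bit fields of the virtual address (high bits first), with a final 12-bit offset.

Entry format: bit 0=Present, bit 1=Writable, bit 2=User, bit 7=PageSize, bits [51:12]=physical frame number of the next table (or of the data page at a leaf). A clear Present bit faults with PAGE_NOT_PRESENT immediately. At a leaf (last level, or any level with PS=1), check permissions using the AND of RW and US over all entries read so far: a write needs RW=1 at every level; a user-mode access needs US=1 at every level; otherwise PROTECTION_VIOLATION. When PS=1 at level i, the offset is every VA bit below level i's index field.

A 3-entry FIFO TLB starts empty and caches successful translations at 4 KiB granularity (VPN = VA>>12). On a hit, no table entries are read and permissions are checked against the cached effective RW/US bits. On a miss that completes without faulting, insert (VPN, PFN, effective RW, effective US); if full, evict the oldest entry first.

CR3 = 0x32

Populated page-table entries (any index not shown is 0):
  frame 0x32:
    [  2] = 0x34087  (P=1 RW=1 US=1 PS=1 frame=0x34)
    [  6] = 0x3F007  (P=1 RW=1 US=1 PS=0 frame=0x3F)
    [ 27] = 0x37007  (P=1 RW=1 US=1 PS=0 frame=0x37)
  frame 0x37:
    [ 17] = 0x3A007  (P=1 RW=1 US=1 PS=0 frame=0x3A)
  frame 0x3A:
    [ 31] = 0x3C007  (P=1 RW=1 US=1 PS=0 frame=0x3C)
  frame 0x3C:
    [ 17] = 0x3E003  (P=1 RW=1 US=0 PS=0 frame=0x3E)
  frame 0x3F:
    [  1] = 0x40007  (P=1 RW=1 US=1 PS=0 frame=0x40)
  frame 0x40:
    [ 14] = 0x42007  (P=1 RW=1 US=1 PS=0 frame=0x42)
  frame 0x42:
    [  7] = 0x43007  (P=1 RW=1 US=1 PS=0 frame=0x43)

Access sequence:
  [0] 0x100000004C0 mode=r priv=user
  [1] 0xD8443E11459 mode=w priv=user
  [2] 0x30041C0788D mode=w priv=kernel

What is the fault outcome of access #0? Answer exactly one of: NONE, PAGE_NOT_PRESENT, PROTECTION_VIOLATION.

Walk each access:
#0 VA=0x100000004C0 (r,user):
  L0: frame=0x32 idx=2 entry=0x34087 [P=1 RW=1 US=1 PS=1]
  ⇒ phys 0x344C0 (huge @L0)  [1 reads]
#1 VA=0xD8443E11459 (w,user):
  L0: frame=0x32 idx=27 entry=0x37007 [P=1 RW=1 US=1 PS=0]
  L1: frame=0x37 idx=17 entry=0x3A007 [P=1 RW=1 US=1 PS=0]
  L2: frame=0x3A idx=31 entry=0x3C007 [P=1 RW=1 US=1 PS=0]
  L3: frame=0x3C idx=17 entry=0x3E003 [P=1 RW=1 US=0 PS=0]
  → PROTECTION_VIOLATION  (4 entries read)
#2 VA=0x30041C0788D (w,kernel):
  L0: frame=0x32 idx=6 entry=0x3F007 [P=1 RW=1 US=1 PS=0]
  L1: frame=0x3F idx=1 entry=0x40007 [P=1 RW=1 US=1 PS=0]
  L2: frame=0x40 idx=14 entry=0x42007 [P=1 RW=1 US=1 PS=0]
  L3: frame=0x42 idx=7 entry=0x43007 [P=1 RW=1 US=1 PS=0]
  ⇒ phys 0x4388D  [4 reads]

Access #0 fault: NONE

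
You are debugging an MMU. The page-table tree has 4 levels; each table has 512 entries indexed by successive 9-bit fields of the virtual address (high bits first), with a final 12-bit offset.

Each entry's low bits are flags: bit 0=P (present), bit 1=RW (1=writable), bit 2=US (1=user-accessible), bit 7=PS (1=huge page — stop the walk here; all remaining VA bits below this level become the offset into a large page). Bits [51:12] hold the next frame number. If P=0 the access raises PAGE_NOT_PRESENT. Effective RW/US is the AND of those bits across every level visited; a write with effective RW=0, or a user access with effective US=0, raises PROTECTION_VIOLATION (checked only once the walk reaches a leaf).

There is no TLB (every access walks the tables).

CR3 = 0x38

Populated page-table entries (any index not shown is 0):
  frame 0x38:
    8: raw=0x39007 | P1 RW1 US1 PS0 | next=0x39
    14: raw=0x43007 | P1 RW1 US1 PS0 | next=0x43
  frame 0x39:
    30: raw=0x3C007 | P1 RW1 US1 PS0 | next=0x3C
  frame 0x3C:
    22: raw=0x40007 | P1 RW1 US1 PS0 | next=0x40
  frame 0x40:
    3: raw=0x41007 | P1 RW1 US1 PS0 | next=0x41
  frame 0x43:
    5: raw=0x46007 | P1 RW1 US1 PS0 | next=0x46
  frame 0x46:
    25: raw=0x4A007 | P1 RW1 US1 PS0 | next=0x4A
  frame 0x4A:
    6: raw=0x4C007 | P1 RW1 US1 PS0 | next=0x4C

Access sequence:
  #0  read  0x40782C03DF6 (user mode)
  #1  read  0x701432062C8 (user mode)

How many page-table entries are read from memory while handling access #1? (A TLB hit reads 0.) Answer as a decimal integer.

Walk each access:
#0 VA=0x40782C03DF6 (r,user):
  L0: frame=0x38 idx=8 entry=0x39007 [P=1 RW=1 US=1 PS=0]
  L1: frame=0x39 idx=30 entry=0x3C007 [P=1 RW=1 US=1 PS=0]
  L2: frame=0x3C idx=22 entry=0x40007 [P=1 RW=1 US=1 PS=0]
  L3: frame=0x40 idx=3 entry=0x41007 [P=1 RW=1 US=1 PS=0]
  → PA=0x41DF6  (4 entries read)
#1 VA=0x701432062C8 (r,user):
  L0: frame=0x38 idx=14 entry=0x43007 [P=1 RW=1 US=1 PS=0]
  L1: frame=0x43 idx=5 entry=0x46007 [P=1 RW=1 US=1 PS=0]
  L2: frame=0x46 idx=25 entry=0x4A007 [P=1 RW=1 US=1 PS=0]
  L3: frame=0x4A idx=6 entry=0x4C007 [P=1 RW=1 US=1 PS=0]
  → PA=0x4C2C8  (4 entries read)

Entries read for #1: 4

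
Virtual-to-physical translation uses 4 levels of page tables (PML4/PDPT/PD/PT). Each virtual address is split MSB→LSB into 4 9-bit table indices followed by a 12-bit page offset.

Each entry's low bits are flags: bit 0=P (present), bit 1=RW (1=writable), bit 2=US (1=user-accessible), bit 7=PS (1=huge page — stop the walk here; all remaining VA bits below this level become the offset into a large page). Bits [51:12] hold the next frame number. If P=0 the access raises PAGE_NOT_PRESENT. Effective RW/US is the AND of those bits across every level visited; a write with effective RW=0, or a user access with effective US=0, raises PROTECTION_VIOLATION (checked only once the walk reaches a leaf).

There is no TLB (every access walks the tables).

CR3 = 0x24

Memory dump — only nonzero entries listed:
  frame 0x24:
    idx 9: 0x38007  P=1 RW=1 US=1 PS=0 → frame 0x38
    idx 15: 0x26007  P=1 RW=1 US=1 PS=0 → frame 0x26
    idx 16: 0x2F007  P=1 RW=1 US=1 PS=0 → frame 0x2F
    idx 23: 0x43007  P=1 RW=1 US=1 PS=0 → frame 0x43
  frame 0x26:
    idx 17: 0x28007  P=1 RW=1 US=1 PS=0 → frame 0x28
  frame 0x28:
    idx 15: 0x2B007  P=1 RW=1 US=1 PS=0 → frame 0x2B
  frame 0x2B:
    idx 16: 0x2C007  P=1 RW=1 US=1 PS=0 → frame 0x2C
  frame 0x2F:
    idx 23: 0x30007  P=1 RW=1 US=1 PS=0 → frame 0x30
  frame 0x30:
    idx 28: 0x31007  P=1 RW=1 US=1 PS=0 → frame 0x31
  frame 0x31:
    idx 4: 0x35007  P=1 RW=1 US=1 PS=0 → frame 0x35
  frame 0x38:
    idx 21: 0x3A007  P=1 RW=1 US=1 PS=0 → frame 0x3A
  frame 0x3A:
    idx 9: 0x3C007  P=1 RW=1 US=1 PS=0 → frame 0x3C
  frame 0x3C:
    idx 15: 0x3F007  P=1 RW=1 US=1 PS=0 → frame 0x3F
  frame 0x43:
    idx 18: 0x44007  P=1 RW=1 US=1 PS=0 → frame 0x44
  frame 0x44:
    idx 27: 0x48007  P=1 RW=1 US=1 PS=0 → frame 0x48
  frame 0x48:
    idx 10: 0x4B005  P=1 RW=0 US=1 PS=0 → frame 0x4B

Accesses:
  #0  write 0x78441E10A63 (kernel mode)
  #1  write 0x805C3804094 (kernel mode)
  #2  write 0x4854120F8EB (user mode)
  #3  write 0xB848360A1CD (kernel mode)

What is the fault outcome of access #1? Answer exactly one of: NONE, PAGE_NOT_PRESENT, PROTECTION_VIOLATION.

Per-access translation:
#0 VA=0x78441E10A63 (w,kernel):
  L0: frame=0x24 idx=15 entry=0x26007 [P=1 RW=1 US=1 PS=0]
  L1: frame=0x26 idx=17 entry=0x28007 [P=1 RW=1 US=1 PS=0]
  L2: frame=0x28 idx=15 entry=0x2B007 [P=1 RW=1 US=1 PS=0]
  L3: frame=0x2B idx=16 entry=0x2C007 [P=1 RW=1 US=1 PS=0]
  ⇒ phys 0x2CA63  [4 reads]
#1 VA=0x805C3804094 (w,kernel):
  L0: frame=0x24 idx=16 entry=0x2F007 [P=1 RW=1 US=1 PS=0]
  L1: frame=0x2F idx=23 entry=0x30007 [P=1 RW=1 US=1 PS=0]
  L2: frame=0x30 idx=28 entry=0x31007 [P=1 RW=1 US=1 PS=0]
  L3: frame=0x31 idx=4 entry=0x35007 [P=1 RW=1 US=1 PS=0]
  ⇒ phys 0x35094  [4 reads]
#2 VA=0x4854120F8EB (w,user):
  L0: frame=0x24 idx=9 entry=0x38007 [P=1 RW=1 US=1 PS=0]
  L1: frame=0x38 idx=21 entry=0x3A007 [P=1 RW=1 US=1 PS=0]
  L2: frame=0x3A idx=9 entry=0x3C007 [P=1 RW=1 US=1 PS=0]
  L3: frame=0x3C idx=15 entry=0x3F007 [P=1 RW=1 US=1 PS=0]
  ⇒ phys 0x3F8EB  [4 reads]
#3 VA=0xB848360A1CD (w,kernel):
  L0: frame=0x24 idx=23 entry=0x43007 [P=1 RW=1 US=1 PS=0]
  L1: frame=0x43 idx=18 entry=0x44007 [P=1 RW=1 US=1 PS=0]
  L2: frame=0x44 idx=27 entry=0x48007 [P=1 RW=1 US=1 PS=0]
  L3: frame=0x48 idx=10 entry=0x4B005 [P=1 RW=0 US=1 PS=0]
  ✗ PROTECTION_VIOLATION  [4 reads]

Access #1 fault: NONE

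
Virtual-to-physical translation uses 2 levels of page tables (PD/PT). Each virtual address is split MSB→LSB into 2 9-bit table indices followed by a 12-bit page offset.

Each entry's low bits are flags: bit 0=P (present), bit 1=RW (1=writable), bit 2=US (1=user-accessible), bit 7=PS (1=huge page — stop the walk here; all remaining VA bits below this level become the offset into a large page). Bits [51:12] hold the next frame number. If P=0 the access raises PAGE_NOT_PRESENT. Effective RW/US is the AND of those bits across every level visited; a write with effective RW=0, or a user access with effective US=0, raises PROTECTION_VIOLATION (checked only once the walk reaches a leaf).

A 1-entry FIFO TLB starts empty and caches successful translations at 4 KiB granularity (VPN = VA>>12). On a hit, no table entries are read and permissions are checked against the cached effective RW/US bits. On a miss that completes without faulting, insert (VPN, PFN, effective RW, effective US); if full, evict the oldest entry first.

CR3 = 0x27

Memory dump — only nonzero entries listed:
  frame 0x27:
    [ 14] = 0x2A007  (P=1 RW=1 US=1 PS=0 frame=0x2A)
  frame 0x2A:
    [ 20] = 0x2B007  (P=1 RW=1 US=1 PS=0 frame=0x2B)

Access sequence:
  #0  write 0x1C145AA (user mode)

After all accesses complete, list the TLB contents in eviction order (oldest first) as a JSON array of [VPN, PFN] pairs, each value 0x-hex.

Walk each access:
#0 VA=0x1C145AA (w,user):
  [0] read 0x27 idx=14: raw=0x2A007 flags P=1 W=1 U=1 S=0
  [1] read 0x2A idx=20: raw=0x2B007 flags P=1 W=1 U=1 S=0
  ⇒ phys 0x2B5AA  [2 reads]

TLB: [["0x1C14", "0x2B"]]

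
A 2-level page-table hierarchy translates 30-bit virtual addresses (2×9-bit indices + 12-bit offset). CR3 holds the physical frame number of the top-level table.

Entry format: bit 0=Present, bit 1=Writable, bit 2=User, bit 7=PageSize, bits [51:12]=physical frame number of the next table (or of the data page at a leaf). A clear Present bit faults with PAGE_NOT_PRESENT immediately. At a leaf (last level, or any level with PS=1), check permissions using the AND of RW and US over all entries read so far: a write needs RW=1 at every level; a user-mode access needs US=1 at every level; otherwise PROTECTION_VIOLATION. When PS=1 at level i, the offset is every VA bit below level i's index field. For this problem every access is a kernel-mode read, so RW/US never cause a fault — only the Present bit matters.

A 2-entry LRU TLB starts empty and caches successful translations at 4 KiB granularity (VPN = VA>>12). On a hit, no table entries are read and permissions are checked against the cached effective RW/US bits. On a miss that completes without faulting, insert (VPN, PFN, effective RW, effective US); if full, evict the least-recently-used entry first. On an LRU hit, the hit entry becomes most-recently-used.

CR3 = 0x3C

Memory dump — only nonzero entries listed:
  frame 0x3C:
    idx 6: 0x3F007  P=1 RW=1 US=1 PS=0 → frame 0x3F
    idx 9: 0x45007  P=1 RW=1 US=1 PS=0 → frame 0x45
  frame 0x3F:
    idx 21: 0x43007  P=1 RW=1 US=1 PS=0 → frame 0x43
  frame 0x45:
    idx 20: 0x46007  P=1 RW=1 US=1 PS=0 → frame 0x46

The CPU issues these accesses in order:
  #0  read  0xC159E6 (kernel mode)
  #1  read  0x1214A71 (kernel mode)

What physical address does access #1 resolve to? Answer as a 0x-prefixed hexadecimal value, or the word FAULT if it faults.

Per-access translation:
#0 VA=0xC159E6 (r,kernel):
  lvl0: tbl 0x3C, slot 6 ⇒ 0x3F007 (P1/RW1/US1/PS0)
  lvl1: tbl 0x3F, slot 21 ⇒ 0x43007 (P1/RW1/US1/PS0)
  ✓ 0x439E6  — 2 lookups
#1 VA=0x1214A71 (r,kernel):
  lvl0: tbl 0x3C, slot 9 ⇒ 0x45007 (P1/RW1/US1/PS0)
  lvl1: tbl 0x45, slot 20 ⇒ 0x46007 (P1/RW1/US1/PS0)
  ✓ 0x46A71  — 2 lookups

Access #1 PA: 0x46A71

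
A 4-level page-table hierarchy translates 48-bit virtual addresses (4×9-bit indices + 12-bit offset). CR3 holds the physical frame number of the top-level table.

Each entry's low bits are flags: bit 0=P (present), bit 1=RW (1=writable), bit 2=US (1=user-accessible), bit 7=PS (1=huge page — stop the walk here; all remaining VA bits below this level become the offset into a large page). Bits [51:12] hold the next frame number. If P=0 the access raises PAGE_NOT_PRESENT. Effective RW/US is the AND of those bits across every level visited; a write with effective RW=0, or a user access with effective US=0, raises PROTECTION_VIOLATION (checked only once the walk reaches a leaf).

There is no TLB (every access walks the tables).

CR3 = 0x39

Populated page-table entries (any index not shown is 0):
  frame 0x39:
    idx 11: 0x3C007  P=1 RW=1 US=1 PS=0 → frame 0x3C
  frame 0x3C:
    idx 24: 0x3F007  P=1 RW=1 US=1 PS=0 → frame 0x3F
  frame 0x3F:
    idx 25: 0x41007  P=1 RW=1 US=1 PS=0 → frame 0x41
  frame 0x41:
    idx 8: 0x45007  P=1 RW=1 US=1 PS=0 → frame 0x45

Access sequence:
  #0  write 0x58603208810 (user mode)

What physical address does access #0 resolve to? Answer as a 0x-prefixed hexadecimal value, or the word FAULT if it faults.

Walk each access:
#0 VA=0x58603208810 (w,user):
  lvl0: tbl 0x39, slot 11 ⇒ 0x3C007 (P1/RW1/US1/PS0)
  lvl1: tbl 0x3C, slot 24 ⇒ 0x3F007 (P1/RW1/US1/PS0)
  lvl2: tbl 0x3F, slot 25 ⇒ 0x41007 (P1/RW1/US1/PS0)
  lvl3: tbl 0x41, slot 8 ⇒ 0x45007 (P1/RW1/US1/PS0)
  → PA=0x45810  (4 entries read)

Access #0 PA: 0x45810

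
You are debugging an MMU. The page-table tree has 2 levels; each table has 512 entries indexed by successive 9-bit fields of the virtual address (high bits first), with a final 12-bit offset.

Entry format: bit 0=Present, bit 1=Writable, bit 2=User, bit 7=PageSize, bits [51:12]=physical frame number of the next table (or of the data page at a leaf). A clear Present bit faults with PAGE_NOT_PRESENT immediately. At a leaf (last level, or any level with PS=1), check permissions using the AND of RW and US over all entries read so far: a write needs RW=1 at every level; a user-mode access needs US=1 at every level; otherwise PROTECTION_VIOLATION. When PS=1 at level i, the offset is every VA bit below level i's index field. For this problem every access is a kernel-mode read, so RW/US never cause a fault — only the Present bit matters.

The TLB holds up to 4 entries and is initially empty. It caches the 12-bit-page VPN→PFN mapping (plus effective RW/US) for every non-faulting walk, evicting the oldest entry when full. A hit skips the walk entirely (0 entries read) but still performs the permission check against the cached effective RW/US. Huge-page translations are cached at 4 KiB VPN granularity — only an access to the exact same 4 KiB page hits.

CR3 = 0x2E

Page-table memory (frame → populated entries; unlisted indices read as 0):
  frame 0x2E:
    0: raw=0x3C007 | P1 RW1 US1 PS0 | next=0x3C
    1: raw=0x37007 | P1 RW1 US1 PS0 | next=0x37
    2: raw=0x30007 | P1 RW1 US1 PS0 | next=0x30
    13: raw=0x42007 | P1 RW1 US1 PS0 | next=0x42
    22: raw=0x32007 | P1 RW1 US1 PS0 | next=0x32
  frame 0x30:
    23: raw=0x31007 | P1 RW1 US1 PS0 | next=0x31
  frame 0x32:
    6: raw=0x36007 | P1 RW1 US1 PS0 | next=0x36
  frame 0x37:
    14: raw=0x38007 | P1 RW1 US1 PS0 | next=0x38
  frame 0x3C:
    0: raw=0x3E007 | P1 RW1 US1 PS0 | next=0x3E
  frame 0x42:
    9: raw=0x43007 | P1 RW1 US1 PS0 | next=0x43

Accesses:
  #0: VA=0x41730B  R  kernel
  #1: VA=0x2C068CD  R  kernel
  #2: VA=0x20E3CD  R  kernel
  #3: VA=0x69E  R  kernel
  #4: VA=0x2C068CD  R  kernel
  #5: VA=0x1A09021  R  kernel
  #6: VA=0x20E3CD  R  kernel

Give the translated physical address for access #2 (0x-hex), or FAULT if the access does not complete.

Walk each access:
#0 VA=0x41730B (r,kernel):
  L0 @0x2E[2] → 0x30007  P=1,RW=1,US=1,PS=0
  L1 @0x30[23] → 0x31007  P=1,RW=1,US=1,PS=0
  → PA=0x3130B  (2 entries read)
#1 VA=0x2C068CD (r,kernel):
  L0 @0x2E[22] → 0x32007  P=1,RW=1,US=1,PS=0
  L1 @0x32[6] → 0x36007  P=1,RW=1,US=1,PS=0
  → PA=0x368CD  (2 entries read)
#2 VA=0x20E3CD (r,kernel):
  L0 @0x2E[1] → 0x37007  P=1,RW=1,US=1,PS=0
  L1 @0x37[14] → 0x38007  P=1,RW=1,US=1,PS=0
  → PA=0x383CD  (2 entries read)
#3 VA=0x69E (r,kernel):
  L0 @0x2E[0] → 0x3C007  P=1,RW=1,US=1,PS=0
  L1 @0x3C[0] → 0x3E007  P=1,RW=1,US=1,PS=0
  → PA=0x3E69E  (2 entries read)
#4 VA=0x2C068CD (r,kernel):
  TLB hit vpn=0x2C06 → PA=0x368CD
#5 VA=0x1A09021 (r,kernel):
  L0 @0x2E[13] → 0x42007  P=1,RW=1,US=1,PS=0
  L1 @0x42[9] → 0x43007  P=1,RW=1,US=1,PS=0
  → PA=0x43021  (2 entries read)
#6 VA=0x20E3CD (r,kernel):
  TLB hit vpn=0x20E → PA=0x383CD

Access #2 PA: 0x383CD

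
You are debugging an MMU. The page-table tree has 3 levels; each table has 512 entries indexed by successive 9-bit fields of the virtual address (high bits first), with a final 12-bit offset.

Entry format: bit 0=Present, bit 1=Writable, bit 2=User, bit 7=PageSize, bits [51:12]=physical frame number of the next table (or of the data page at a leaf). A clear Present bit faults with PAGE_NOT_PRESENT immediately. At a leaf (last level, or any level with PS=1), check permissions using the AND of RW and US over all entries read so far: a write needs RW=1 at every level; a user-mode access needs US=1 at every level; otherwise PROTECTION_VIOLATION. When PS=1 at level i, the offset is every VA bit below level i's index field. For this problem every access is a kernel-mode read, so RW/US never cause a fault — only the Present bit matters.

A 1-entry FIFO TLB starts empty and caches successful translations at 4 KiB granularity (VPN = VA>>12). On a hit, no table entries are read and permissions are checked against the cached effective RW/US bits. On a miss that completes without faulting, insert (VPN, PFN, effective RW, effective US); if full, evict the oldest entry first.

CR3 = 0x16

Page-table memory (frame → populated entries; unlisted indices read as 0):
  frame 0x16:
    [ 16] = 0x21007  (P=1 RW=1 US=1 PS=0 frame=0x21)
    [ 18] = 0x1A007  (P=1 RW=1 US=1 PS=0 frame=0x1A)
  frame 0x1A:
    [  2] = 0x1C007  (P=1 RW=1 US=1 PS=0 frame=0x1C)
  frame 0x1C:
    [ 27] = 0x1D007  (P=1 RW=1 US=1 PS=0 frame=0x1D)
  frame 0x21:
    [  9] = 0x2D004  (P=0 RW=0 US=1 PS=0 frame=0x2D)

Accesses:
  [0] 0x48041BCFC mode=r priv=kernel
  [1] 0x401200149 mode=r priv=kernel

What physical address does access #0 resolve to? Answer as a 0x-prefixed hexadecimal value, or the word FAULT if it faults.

Per-access translation:
#0 VA=0x48041BCFC (r,kernel):
  lvl0: tbl 0x16, slot 18 ⇒ 0x1A007 (P1/RW1/US1/PS0)
  lvl1: tbl 0x1A, slot 2 ⇒ 0x1C007 (P1/RW1/US1/PS0)
  lvl2: tbl 0x1C, slot 27 ⇒ 0x1D007 (P1/RW1/US1/PS0)
  ⇒ phys 0x1DCFC  [3 reads]
#1 VA=0x401200149 (r,kernel):
  lvl0: tbl 0x16, slot 16 ⇒ 0x21007 (P1/RW1/US1/PS0)
  lvl1: tbl 0x21, slot 9 ⇒ 0x2D004 (P0/RW0/US1/PS0)
  ✗ PAGE_NOT_PRESENT  [2 reads]

Access #0 PA: 0x1DCFC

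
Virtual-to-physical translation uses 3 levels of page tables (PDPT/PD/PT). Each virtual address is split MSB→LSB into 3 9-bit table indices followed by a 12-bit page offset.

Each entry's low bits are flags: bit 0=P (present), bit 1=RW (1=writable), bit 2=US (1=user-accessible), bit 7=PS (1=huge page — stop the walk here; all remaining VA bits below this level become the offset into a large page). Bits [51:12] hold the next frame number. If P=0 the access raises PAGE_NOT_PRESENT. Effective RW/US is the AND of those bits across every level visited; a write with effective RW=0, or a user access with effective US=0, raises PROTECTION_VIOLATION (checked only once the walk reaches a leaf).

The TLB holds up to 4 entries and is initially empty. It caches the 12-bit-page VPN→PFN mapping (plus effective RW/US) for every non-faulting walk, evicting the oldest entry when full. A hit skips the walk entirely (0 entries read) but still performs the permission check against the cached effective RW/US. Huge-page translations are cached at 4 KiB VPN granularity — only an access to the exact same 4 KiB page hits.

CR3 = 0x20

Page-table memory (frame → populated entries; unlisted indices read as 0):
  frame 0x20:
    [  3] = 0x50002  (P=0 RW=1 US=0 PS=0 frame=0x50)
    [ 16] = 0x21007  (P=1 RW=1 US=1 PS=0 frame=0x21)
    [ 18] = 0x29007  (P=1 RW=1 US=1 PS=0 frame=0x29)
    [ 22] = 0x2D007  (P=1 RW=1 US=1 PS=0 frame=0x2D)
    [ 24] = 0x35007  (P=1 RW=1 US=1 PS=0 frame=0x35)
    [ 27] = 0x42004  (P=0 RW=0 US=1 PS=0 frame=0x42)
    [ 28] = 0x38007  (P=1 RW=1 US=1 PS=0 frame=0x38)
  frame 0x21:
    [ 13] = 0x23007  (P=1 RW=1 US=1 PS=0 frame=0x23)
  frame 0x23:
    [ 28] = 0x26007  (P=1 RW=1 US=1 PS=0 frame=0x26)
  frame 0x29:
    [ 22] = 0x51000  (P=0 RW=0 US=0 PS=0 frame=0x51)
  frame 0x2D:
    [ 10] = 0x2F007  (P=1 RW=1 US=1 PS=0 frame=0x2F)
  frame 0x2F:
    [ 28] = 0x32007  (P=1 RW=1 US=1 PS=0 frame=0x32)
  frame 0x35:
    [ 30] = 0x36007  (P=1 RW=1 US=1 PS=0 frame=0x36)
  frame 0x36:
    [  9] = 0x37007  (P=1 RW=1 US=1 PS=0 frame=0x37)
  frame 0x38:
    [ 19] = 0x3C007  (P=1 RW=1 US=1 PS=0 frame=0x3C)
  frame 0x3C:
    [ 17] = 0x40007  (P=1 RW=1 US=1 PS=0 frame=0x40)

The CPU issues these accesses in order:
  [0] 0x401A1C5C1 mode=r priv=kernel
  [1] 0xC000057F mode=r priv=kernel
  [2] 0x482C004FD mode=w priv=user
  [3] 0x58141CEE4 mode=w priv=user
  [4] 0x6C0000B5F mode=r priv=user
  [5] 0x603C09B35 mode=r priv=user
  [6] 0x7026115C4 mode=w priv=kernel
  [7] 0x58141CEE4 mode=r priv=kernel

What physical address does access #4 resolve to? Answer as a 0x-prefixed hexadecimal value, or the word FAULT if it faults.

Per-access translation:
#0 VA=0x401A1C5C1 (r,kernel):
  [0] read 0x20 idx=16: raw=0x21007 flags P=1 W=1 U=1 S=0
  [1] read 0x21 idx=13: raw=0x23007 flags P=1 W=1 U=1 S=0
  [2] read 0x23 idx=28: raw=0x26007 flags P=1 W=1 U=1 S=0
  → PA=0x265C1  (3 entries read)
#1 VA=0xC000057F (r,kernel):
  [0] read 0x20 idx=3: raw=0x50002 flags P=0 W=1 U=0 S=0
  ⇒ fault: PAGE_NOT_PRESENT  — 1 lookups
#2 VA=0x482C004FD (w,user):
  [0] read 0x20 idx=18: raw=0x29007 flags P=1 W=1 U=1 S=0
  [1] read 0x29 idx=22: raw=0x51000 flags P=0 W=0 U=0 S=0
  ⇒ fault: PAGE_NOT_PRESENT  — 2 lookups
#3 VA=0x58141CEE4 (w,user):
  [0] read 0x20 idx=22: raw=0x2D007 flags P=1 W=1 U=1 S=0
  [1] read 0x2D idx=10: raw=0x2F007 flags P=1 W=1 U=1 S=0
  [2] read 0x2F idx=28: raw=0x32007 flags P=1 W=1 U=1 S=0
  → PA=0x32EE4  (3 entries read)
#4 VA=0x6C0000B5F (r,user):
  [0] read 0x20 idx=27: raw=0x42004 flags P=0 W=0 U=1 S=0
  ⇒ fault: PAGE_NOT_PRESENT  — 1 lookups
#5 VA=0x603C09B35 (r,user):
  [0] read 0x20 idx=24: raw=0x35007 flags P=1 W=1 U=1 S=0
  [1] read 0x35 idx=30: raw=0x36007 flags P=1 W=1 U=1 S=0
  [2] read 0x36 idx=9: raw=0x37007 flags P=1 W=1 U=1 S=0
  → PA=0x37B35  (3 entries read)
#6 VA=0x7026115C4 (w,kernel):
  [0] read 0x20 idx=28: raw=0x38007 flags P=1 W=1 U=1 S=0
  [1] read 0x38 idx=19: raw=0x3C007 flags P=1 W=1 U=1 S=0
  [2] read 0x3C idx=17: raw=0x40007 flags P=1 W=1 U=1 S=0
  → PA=0x405C4  (3 entries read)
#7 VA=0x58141CEE4 (r,kernel):
  TLB hit vpn=0x58141C → PA=0x32EE4

Access #4 PA: FAULT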